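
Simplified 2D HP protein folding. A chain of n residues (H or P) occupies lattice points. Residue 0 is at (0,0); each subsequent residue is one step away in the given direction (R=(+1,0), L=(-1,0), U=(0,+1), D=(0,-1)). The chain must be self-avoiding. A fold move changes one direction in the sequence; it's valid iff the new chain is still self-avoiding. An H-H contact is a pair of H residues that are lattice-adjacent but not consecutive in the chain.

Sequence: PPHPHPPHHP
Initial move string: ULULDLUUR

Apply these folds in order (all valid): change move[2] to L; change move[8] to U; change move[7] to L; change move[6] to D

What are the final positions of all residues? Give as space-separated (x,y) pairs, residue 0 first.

Initial moves: ULULDLUUR
Fold: move[2]->L => ULLLDLUUR (positions: [(0, 0), (0, 1), (-1, 1), (-2, 1), (-3, 1), (-3, 0), (-4, 0), (-4, 1), (-4, 2), (-3, 2)])
Fold: move[8]->U => ULLLDLUUU (positions: [(0, 0), (0, 1), (-1, 1), (-2, 1), (-3, 1), (-3, 0), (-4, 0), (-4, 1), (-4, 2), (-4, 3)])
Fold: move[7]->L => ULLLDLULU (positions: [(0, 0), (0, 1), (-1, 1), (-2, 1), (-3, 1), (-3, 0), (-4, 0), (-4, 1), (-5, 1), (-5, 2)])
Fold: move[6]->D => ULLLDLDLU (positions: [(0, 0), (0, 1), (-1, 1), (-2, 1), (-3, 1), (-3, 0), (-4, 0), (-4, -1), (-5, -1), (-5, 0)])

Answer: (0,0) (0,1) (-1,1) (-2,1) (-3,1) (-3,0) (-4,0) (-4,-1) (-5,-1) (-5,0)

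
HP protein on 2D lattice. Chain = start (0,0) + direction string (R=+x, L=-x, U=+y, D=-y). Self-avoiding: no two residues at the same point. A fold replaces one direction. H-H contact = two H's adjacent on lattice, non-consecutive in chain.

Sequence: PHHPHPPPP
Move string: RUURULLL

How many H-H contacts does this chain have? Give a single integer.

Positions: [(0, 0), (1, 0), (1, 1), (1, 2), (2, 2), (2, 3), (1, 3), (0, 3), (-1, 3)]
No H-H contacts found.

Answer: 0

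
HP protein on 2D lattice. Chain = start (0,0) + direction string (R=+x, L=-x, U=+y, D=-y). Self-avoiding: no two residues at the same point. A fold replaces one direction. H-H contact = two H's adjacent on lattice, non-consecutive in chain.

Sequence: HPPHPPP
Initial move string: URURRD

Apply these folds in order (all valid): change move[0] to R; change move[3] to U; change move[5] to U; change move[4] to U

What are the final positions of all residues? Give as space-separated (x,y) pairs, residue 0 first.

Answer: (0,0) (1,0) (2,0) (2,1) (2,2) (2,3) (2,4)

Derivation:
Initial moves: URURRD
Fold: move[0]->R => RRURRD (positions: [(0, 0), (1, 0), (2, 0), (2, 1), (3, 1), (4, 1), (4, 0)])
Fold: move[3]->U => RRUURD (positions: [(0, 0), (1, 0), (2, 0), (2, 1), (2, 2), (3, 2), (3, 1)])
Fold: move[5]->U => RRUURU (positions: [(0, 0), (1, 0), (2, 0), (2, 1), (2, 2), (3, 2), (3, 3)])
Fold: move[4]->U => RRUUUU (positions: [(0, 0), (1, 0), (2, 0), (2, 1), (2, 2), (2, 3), (2, 4)])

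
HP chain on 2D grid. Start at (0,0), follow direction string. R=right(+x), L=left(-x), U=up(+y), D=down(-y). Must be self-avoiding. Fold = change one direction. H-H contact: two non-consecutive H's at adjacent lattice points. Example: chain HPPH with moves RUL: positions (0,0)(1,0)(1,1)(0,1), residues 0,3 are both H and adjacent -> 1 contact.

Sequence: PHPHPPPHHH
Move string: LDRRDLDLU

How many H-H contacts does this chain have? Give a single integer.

Positions: [(0, 0), (-1, 0), (-1, -1), (0, -1), (1, -1), (1, -2), (0, -2), (0, -3), (-1, -3), (-1, -2)]
No H-H contacts found.

Answer: 0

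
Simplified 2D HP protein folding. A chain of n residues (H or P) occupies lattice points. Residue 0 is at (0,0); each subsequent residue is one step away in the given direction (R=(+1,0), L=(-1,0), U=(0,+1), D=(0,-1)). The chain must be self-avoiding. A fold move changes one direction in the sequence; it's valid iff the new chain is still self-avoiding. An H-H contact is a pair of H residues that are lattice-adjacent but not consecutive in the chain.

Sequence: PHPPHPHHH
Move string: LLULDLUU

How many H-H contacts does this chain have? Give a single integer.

Answer: 1

Derivation:
Positions: [(0, 0), (-1, 0), (-2, 0), (-2, 1), (-3, 1), (-3, 0), (-4, 0), (-4, 1), (-4, 2)]
H-H contact: residue 4 @(-3,1) - residue 7 @(-4, 1)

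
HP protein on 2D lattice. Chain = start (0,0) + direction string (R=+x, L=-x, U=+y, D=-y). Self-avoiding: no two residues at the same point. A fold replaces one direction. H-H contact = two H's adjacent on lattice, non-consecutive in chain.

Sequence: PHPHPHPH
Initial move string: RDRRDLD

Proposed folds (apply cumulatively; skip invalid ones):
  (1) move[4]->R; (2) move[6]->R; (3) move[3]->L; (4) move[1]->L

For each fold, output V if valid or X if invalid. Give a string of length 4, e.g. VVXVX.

Initial: RDRRDLD -> [(0, 0), (1, 0), (1, -1), (2, -1), (3, -1), (3, -2), (2, -2), (2, -3)]
Fold 1: move[4]->R => RDRRRLD INVALID (collision), skipped
Fold 2: move[6]->R => RDRRDLR INVALID (collision), skipped
Fold 3: move[3]->L => RDRLDLD INVALID (collision), skipped
Fold 4: move[1]->L => RLRRDLD INVALID (collision), skipped

Answer: XXXX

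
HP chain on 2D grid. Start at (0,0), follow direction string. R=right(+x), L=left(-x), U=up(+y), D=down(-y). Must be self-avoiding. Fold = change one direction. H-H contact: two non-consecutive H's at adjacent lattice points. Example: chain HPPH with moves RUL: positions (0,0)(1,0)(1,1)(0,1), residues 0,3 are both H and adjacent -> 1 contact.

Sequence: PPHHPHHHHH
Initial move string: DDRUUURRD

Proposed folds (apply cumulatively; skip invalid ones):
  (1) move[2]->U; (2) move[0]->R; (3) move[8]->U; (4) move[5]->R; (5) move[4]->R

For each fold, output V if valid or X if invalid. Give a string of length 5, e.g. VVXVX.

Initial: DDRUUURRD -> [(0, 0), (0, -1), (0, -2), (1, -2), (1, -1), (1, 0), (1, 1), (2, 1), (3, 1), (3, 0)]
Fold 1: move[2]->U => DDUUUURRD INVALID (collision), skipped
Fold 2: move[0]->R => RDRUUURRD VALID
Fold 3: move[8]->U => RDRUUURRU VALID
Fold 4: move[5]->R => RDRUURRRU VALID
Fold 5: move[4]->R => RDRURRRRU VALID

Answer: XVVVV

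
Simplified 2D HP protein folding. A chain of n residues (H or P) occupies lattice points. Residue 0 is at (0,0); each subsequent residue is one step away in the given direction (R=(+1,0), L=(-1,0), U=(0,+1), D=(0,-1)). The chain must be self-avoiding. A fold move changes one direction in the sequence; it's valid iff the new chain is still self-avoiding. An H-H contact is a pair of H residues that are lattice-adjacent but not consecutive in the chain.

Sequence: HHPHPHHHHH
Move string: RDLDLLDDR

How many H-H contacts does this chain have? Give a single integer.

Answer: 1

Derivation:
Positions: [(0, 0), (1, 0), (1, -1), (0, -1), (0, -2), (-1, -2), (-2, -2), (-2, -3), (-2, -4), (-1, -4)]
H-H contact: residue 0 @(0,0) - residue 3 @(0, -1)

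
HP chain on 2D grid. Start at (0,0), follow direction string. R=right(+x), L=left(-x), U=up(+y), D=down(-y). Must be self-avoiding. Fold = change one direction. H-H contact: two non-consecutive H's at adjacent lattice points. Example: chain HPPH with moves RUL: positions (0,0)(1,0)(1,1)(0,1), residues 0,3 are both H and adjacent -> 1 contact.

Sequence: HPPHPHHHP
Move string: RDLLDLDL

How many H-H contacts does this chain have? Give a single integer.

Positions: [(0, 0), (1, 0), (1, -1), (0, -1), (-1, -1), (-1, -2), (-2, -2), (-2, -3), (-3, -3)]
H-H contact: residue 0 @(0,0) - residue 3 @(0, -1)

Answer: 1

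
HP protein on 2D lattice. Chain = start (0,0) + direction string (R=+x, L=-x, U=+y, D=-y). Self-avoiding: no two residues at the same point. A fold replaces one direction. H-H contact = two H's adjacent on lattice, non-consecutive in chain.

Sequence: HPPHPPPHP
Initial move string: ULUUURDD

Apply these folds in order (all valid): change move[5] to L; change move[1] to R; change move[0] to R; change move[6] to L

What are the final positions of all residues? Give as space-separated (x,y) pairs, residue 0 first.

Answer: (0,0) (1,0) (2,0) (2,1) (2,2) (2,3) (1,3) (0,3) (0,2)

Derivation:
Initial moves: ULUUURDD
Fold: move[5]->L => ULUUULDD (positions: [(0, 0), (0, 1), (-1, 1), (-1, 2), (-1, 3), (-1, 4), (-2, 4), (-2, 3), (-2, 2)])
Fold: move[1]->R => URUUULDD (positions: [(0, 0), (0, 1), (1, 1), (1, 2), (1, 3), (1, 4), (0, 4), (0, 3), (0, 2)])
Fold: move[0]->R => RRUUULDD (positions: [(0, 0), (1, 0), (2, 0), (2, 1), (2, 2), (2, 3), (1, 3), (1, 2), (1, 1)])
Fold: move[6]->L => RRUUULLD (positions: [(0, 0), (1, 0), (2, 0), (2, 1), (2, 2), (2, 3), (1, 3), (0, 3), (0, 2)])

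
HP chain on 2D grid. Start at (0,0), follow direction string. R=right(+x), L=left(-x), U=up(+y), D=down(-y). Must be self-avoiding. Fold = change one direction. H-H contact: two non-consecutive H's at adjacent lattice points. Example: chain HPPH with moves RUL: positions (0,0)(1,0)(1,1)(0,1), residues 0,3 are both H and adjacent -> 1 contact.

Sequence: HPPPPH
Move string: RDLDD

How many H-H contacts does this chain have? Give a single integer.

Answer: 0

Derivation:
Positions: [(0, 0), (1, 0), (1, -1), (0, -1), (0, -2), (0, -3)]
No H-H contacts found.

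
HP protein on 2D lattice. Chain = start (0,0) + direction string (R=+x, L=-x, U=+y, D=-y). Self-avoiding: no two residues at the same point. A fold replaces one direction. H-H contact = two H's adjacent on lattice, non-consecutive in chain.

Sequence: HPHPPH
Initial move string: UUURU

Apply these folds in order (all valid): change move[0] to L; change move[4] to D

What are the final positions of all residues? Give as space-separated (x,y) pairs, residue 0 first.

Answer: (0,0) (-1,0) (-1,1) (-1,2) (0,2) (0,1)

Derivation:
Initial moves: UUURU
Fold: move[0]->L => LUURU (positions: [(0, 0), (-1, 0), (-1, 1), (-1, 2), (0, 2), (0, 3)])
Fold: move[4]->D => LUURD (positions: [(0, 0), (-1, 0), (-1, 1), (-1, 2), (0, 2), (0, 1)])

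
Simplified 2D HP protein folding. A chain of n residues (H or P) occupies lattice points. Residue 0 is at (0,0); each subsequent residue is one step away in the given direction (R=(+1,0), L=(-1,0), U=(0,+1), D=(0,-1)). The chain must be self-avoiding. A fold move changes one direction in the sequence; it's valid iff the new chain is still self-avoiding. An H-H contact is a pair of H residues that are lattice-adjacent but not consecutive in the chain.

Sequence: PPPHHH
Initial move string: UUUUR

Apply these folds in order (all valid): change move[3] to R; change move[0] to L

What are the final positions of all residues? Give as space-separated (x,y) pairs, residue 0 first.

Answer: (0,0) (-1,0) (-1,1) (-1,2) (0,2) (1,2)

Derivation:
Initial moves: UUUUR
Fold: move[3]->R => UUURR (positions: [(0, 0), (0, 1), (0, 2), (0, 3), (1, 3), (2, 3)])
Fold: move[0]->L => LUURR (positions: [(0, 0), (-1, 0), (-1, 1), (-1, 2), (0, 2), (1, 2)])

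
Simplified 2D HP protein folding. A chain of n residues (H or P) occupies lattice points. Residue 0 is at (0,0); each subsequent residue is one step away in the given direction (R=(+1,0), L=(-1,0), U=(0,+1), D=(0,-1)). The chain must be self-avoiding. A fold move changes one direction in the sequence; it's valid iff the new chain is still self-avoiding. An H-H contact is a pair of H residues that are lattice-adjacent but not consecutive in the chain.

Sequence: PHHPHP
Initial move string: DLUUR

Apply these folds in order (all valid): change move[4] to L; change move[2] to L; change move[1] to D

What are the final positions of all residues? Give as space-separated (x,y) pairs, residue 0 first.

Initial moves: DLUUR
Fold: move[4]->L => DLUUL (positions: [(0, 0), (0, -1), (-1, -1), (-1, 0), (-1, 1), (-2, 1)])
Fold: move[2]->L => DLLUL (positions: [(0, 0), (0, -1), (-1, -1), (-2, -1), (-2, 0), (-3, 0)])
Fold: move[1]->D => DDLUL (positions: [(0, 0), (0, -1), (0, -2), (-1, -2), (-1, -1), (-2, -1)])

Answer: (0,0) (0,-1) (0,-2) (-1,-2) (-1,-1) (-2,-1)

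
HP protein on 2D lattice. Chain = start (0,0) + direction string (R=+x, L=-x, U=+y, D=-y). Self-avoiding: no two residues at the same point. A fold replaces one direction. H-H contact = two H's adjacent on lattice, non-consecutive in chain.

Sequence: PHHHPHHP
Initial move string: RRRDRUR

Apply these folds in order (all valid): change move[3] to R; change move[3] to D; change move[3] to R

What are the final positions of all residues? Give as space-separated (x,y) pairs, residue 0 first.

Initial moves: RRRDRUR
Fold: move[3]->R => RRRRRUR (positions: [(0, 0), (1, 0), (2, 0), (3, 0), (4, 0), (5, 0), (5, 1), (6, 1)])
Fold: move[3]->D => RRRDRUR (positions: [(0, 0), (1, 0), (2, 0), (3, 0), (3, -1), (4, -1), (4, 0), (5, 0)])
Fold: move[3]->R => RRRRRUR (positions: [(0, 0), (1, 0), (2, 0), (3, 0), (4, 0), (5, 0), (5, 1), (6, 1)])

Answer: (0,0) (1,0) (2,0) (3,0) (4,0) (5,0) (5,1) (6,1)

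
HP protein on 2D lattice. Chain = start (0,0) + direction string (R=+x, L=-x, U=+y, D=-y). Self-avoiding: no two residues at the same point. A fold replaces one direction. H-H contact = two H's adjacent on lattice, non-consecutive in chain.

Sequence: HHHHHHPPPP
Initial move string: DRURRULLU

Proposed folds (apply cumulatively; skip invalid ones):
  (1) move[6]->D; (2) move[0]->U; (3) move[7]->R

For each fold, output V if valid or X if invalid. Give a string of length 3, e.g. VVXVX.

Answer: XVX

Derivation:
Initial: DRURRULLU -> [(0, 0), (0, -1), (1, -1), (1, 0), (2, 0), (3, 0), (3, 1), (2, 1), (1, 1), (1, 2)]
Fold 1: move[6]->D => DRURRUDLU INVALID (collision), skipped
Fold 2: move[0]->U => URURRULLU VALID
Fold 3: move[7]->R => URURRULRU INVALID (collision), skipped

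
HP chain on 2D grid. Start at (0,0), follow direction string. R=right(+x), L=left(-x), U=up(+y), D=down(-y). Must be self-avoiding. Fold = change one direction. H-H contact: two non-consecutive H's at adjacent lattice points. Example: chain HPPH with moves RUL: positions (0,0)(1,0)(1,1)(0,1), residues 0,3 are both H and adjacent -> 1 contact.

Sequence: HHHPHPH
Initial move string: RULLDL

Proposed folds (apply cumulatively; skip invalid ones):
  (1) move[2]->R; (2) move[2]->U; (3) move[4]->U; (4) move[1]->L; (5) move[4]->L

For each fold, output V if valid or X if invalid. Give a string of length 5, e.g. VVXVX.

Answer: XVVXV

Derivation:
Initial: RULLDL -> [(0, 0), (1, 0), (1, 1), (0, 1), (-1, 1), (-1, 0), (-2, 0)]
Fold 1: move[2]->R => RURLDL INVALID (collision), skipped
Fold 2: move[2]->U => RUULDL VALID
Fold 3: move[4]->U => RUULUL VALID
Fold 4: move[1]->L => RLULUL INVALID (collision), skipped
Fold 5: move[4]->L => RUULLL VALID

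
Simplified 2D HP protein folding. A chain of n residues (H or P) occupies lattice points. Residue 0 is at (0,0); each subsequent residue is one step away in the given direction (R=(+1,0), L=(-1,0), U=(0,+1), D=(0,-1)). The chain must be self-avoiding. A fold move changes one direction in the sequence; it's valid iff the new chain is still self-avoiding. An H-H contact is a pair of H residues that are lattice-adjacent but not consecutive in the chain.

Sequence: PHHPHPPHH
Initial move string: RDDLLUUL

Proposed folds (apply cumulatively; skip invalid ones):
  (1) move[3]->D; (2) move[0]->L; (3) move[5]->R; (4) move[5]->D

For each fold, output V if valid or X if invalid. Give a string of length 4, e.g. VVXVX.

Initial: RDDLLUUL -> [(0, 0), (1, 0), (1, -1), (1, -2), (0, -2), (-1, -2), (-1, -1), (-1, 0), (-2, 0)]
Fold 1: move[3]->D => RDDDLUUL VALID
Fold 2: move[0]->L => LDDDLUUL VALID
Fold 3: move[5]->R => LDDDLRUL INVALID (collision), skipped
Fold 4: move[5]->D => LDDDLDUL INVALID (collision), skipped

Answer: VVXX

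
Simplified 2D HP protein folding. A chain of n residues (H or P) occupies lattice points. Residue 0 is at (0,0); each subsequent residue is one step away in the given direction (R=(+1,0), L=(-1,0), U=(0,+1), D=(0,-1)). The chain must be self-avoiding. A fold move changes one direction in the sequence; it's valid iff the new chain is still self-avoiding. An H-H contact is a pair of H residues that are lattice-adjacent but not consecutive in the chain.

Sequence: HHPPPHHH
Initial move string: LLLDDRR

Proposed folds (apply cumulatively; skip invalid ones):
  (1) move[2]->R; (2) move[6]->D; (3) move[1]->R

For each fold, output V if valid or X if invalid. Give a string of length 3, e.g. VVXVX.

Initial: LLLDDRR -> [(0, 0), (-1, 0), (-2, 0), (-3, 0), (-3, -1), (-3, -2), (-2, -2), (-1, -2)]
Fold 1: move[2]->R => LLRDDRR INVALID (collision), skipped
Fold 2: move[6]->D => LLLDDRD VALID
Fold 3: move[1]->R => LRLDDRD INVALID (collision), skipped

Answer: XVX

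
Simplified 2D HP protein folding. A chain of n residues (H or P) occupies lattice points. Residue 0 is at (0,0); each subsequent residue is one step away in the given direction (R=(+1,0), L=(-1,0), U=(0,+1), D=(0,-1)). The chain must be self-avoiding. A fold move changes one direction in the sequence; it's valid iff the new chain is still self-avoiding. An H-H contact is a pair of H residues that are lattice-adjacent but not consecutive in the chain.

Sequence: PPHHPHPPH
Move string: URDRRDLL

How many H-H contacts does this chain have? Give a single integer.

Answer: 1

Derivation:
Positions: [(0, 0), (0, 1), (1, 1), (1, 0), (2, 0), (3, 0), (3, -1), (2, -1), (1, -1)]
H-H contact: residue 3 @(1,0) - residue 8 @(1, -1)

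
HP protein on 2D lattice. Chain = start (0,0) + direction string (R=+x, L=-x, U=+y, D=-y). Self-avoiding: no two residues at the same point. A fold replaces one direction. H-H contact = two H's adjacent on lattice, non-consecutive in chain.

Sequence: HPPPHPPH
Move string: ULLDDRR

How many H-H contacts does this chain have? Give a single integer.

Answer: 1

Derivation:
Positions: [(0, 0), (0, 1), (-1, 1), (-2, 1), (-2, 0), (-2, -1), (-1, -1), (0, -1)]
H-H contact: residue 0 @(0,0) - residue 7 @(0, -1)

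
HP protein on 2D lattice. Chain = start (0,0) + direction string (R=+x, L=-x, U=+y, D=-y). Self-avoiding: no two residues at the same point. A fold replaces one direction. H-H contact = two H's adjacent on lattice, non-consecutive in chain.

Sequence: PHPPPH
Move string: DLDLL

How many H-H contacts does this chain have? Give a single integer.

Positions: [(0, 0), (0, -1), (-1, -1), (-1, -2), (-2, -2), (-3, -2)]
No H-H contacts found.

Answer: 0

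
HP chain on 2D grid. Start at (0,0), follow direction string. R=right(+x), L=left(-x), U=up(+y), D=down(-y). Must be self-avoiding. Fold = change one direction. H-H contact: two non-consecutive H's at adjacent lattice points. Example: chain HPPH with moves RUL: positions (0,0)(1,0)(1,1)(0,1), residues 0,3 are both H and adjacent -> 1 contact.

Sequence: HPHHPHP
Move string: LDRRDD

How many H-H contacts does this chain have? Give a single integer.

Answer: 1

Derivation:
Positions: [(0, 0), (-1, 0), (-1, -1), (0, -1), (1, -1), (1, -2), (1, -3)]
H-H contact: residue 0 @(0,0) - residue 3 @(0, -1)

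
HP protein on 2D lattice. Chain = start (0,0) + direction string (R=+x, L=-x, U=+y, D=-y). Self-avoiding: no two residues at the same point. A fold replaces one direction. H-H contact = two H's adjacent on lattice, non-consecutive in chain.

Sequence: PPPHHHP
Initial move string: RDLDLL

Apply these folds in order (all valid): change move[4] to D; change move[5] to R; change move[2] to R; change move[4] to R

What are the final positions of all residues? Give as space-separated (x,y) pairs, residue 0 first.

Answer: (0,0) (1,0) (1,-1) (2,-1) (2,-2) (3,-2) (4,-2)

Derivation:
Initial moves: RDLDLL
Fold: move[4]->D => RDLDDL (positions: [(0, 0), (1, 0), (1, -1), (0, -1), (0, -2), (0, -3), (-1, -3)])
Fold: move[5]->R => RDLDDR (positions: [(0, 0), (1, 0), (1, -1), (0, -1), (0, -2), (0, -3), (1, -3)])
Fold: move[2]->R => RDRDDR (positions: [(0, 0), (1, 0), (1, -1), (2, -1), (2, -2), (2, -3), (3, -3)])
Fold: move[4]->R => RDRDRR (positions: [(0, 0), (1, 0), (1, -1), (2, -1), (2, -2), (3, -2), (4, -2)])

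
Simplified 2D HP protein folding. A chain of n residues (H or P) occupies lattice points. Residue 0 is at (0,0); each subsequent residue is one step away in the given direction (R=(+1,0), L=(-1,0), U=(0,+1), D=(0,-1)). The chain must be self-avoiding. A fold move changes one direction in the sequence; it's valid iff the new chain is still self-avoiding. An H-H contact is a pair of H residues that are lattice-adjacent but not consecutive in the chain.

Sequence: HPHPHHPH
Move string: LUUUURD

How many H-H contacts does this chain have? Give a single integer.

Answer: 1

Derivation:
Positions: [(0, 0), (-1, 0), (-1, 1), (-1, 2), (-1, 3), (-1, 4), (0, 4), (0, 3)]
H-H contact: residue 4 @(-1,3) - residue 7 @(0, 3)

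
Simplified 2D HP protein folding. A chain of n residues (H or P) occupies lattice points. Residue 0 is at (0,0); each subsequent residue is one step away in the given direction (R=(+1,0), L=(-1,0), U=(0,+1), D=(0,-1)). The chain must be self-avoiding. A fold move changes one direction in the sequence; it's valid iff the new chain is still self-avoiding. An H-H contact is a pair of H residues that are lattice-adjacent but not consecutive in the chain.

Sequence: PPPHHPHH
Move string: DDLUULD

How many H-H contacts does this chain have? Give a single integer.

Positions: [(0, 0), (0, -1), (0, -2), (-1, -2), (-1, -1), (-1, 0), (-2, 0), (-2, -1)]
H-H contact: residue 4 @(-1,-1) - residue 7 @(-2, -1)

Answer: 1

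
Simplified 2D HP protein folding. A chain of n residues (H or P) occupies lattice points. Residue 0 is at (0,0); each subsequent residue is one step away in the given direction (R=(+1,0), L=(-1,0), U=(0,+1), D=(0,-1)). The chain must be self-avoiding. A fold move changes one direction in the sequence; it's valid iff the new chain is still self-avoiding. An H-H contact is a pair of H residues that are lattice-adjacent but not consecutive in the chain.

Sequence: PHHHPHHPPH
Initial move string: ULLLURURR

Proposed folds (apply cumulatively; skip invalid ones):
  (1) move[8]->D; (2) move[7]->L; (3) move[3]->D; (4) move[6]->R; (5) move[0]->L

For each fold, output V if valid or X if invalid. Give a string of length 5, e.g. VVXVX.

Answer: VXXXV

Derivation:
Initial: ULLLURURR -> [(0, 0), (0, 1), (-1, 1), (-2, 1), (-3, 1), (-3, 2), (-2, 2), (-2, 3), (-1, 3), (0, 3)]
Fold 1: move[8]->D => ULLLURURD VALID
Fold 2: move[7]->L => ULLLURULD INVALID (collision), skipped
Fold 3: move[3]->D => ULLDURURD INVALID (collision), skipped
Fold 4: move[6]->R => ULLLURRRD INVALID (collision), skipped
Fold 5: move[0]->L => LLLLURURD VALID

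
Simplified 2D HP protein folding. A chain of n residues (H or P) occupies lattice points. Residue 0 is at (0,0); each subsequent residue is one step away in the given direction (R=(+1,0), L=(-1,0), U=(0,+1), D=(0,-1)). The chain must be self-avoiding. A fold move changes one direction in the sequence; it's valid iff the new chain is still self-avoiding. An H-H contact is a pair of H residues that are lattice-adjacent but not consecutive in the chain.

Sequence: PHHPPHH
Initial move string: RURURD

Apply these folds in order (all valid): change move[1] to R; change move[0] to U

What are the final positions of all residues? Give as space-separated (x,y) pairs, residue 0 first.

Answer: (0,0) (0,1) (1,1) (2,1) (2,2) (3,2) (3,1)

Derivation:
Initial moves: RURURD
Fold: move[1]->R => RRRURD (positions: [(0, 0), (1, 0), (2, 0), (3, 0), (3, 1), (4, 1), (4, 0)])
Fold: move[0]->U => URRURD (positions: [(0, 0), (0, 1), (1, 1), (2, 1), (2, 2), (3, 2), (3, 1)])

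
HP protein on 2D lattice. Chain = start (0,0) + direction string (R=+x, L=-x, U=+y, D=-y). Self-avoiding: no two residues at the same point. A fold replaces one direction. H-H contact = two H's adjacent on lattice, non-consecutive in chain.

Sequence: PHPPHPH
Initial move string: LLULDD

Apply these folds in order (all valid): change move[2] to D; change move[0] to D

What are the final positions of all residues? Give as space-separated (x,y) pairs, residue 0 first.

Initial moves: LLULDD
Fold: move[2]->D => LLDLDD (positions: [(0, 0), (-1, 0), (-2, 0), (-2, -1), (-3, -1), (-3, -2), (-3, -3)])
Fold: move[0]->D => DLDLDD (positions: [(0, 0), (0, -1), (-1, -1), (-1, -2), (-2, -2), (-2, -3), (-2, -4)])

Answer: (0,0) (0,-1) (-1,-1) (-1,-2) (-2,-2) (-2,-3) (-2,-4)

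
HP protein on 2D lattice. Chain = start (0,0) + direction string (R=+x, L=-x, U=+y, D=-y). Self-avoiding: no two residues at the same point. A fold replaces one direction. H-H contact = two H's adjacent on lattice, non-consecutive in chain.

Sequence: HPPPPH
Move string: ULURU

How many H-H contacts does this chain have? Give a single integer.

Answer: 0

Derivation:
Positions: [(0, 0), (0, 1), (-1, 1), (-1, 2), (0, 2), (0, 3)]
No H-H contacts found.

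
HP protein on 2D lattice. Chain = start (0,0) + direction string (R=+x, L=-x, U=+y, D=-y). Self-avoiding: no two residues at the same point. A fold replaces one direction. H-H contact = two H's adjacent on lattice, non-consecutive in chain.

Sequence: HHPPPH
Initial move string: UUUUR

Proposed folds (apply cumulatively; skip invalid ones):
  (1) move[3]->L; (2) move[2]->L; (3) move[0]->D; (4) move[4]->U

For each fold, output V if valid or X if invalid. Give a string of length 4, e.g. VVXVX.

Answer: XVXV

Derivation:
Initial: UUUUR -> [(0, 0), (0, 1), (0, 2), (0, 3), (0, 4), (1, 4)]
Fold 1: move[3]->L => UUULR INVALID (collision), skipped
Fold 2: move[2]->L => UULUR VALID
Fold 3: move[0]->D => DULUR INVALID (collision), skipped
Fold 4: move[4]->U => UULUU VALID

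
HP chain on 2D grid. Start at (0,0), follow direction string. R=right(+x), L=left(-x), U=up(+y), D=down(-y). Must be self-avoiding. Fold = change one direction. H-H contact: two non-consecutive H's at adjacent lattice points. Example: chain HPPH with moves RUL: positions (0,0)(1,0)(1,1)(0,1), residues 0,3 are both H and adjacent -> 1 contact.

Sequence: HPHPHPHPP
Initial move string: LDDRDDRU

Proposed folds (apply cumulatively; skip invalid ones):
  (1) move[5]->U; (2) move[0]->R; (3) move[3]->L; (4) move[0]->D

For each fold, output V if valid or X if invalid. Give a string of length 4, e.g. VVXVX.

Initial: LDDRDDRU -> [(0, 0), (-1, 0), (-1, -1), (-1, -2), (0, -2), (0, -3), (0, -4), (1, -4), (1, -3)]
Fold 1: move[5]->U => LDDRDURU INVALID (collision), skipped
Fold 2: move[0]->R => RDDRDDRU VALID
Fold 3: move[3]->L => RDDLDDRU VALID
Fold 4: move[0]->D => DDDLDDRU VALID

Answer: XVVV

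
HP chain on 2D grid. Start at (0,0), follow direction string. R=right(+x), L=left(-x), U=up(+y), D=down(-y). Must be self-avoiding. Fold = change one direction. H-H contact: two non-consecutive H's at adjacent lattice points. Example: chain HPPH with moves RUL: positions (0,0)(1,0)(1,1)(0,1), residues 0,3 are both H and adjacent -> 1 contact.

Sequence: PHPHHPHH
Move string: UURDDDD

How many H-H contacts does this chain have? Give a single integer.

Positions: [(0, 0), (0, 1), (0, 2), (1, 2), (1, 1), (1, 0), (1, -1), (1, -2)]
H-H contact: residue 1 @(0,1) - residue 4 @(1, 1)

Answer: 1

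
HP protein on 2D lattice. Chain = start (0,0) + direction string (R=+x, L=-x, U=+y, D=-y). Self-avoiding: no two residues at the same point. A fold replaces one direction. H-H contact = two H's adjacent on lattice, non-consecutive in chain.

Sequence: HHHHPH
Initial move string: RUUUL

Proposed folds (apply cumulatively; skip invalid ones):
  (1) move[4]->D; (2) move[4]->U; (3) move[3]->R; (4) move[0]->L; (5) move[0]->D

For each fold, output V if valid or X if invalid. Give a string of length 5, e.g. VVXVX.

Answer: XVVVX

Derivation:
Initial: RUUUL -> [(0, 0), (1, 0), (1, 1), (1, 2), (1, 3), (0, 3)]
Fold 1: move[4]->D => RUUUD INVALID (collision), skipped
Fold 2: move[4]->U => RUUUU VALID
Fold 3: move[3]->R => RUURU VALID
Fold 4: move[0]->L => LUURU VALID
Fold 5: move[0]->D => DUURU INVALID (collision), skipped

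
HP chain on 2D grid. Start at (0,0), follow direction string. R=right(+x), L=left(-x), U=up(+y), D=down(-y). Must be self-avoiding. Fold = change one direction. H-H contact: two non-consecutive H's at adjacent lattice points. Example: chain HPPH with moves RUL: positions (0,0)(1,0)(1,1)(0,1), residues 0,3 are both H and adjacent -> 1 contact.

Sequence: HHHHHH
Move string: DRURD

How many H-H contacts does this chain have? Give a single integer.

Positions: [(0, 0), (0, -1), (1, -1), (1, 0), (2, 0), (2, -1)]
H-H contact: residue 0 @(0,0) - residue 3 @(1, 0)
H-H contact: residue 2 @(1,-1) - residue 5 @(2, -1)

Answer: 2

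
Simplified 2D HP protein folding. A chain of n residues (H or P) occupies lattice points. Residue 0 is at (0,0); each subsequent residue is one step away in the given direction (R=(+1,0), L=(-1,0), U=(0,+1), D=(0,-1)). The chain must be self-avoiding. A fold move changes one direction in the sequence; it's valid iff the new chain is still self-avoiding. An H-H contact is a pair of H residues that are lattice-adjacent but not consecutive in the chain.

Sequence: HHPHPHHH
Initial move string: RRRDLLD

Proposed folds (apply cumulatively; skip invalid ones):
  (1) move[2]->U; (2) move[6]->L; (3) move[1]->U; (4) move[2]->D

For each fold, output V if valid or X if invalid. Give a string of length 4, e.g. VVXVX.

Answer: XVXV

Derivation:
Initial: RRRDLLD -> [(0, 0), (1, 0), (2, 0), (3, 0), (3, -1), (2, -1), (1, -1), (1, -2)]
Fold 1: move[2]->U => RRUDLLD INVALID (collision), skipped
Fold 2: move[6]->L => RRRDLLL VALID
Fold 3: move[1]->U => RURDLLL INVALID (collision), skipped
Fold 4: move[2]->D => RRDDLLL VALID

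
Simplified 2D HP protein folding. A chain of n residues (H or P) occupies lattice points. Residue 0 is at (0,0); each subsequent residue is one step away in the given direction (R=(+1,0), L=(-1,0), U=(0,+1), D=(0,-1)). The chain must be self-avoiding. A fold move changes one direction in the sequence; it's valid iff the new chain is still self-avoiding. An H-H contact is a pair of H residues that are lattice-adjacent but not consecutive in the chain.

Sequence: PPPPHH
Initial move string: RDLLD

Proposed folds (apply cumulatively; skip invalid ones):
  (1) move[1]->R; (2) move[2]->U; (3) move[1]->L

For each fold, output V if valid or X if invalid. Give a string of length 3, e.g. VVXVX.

Answer: XXX

Derivation:
Initial: RDLLD -> [(0, 0), (1, 0), (1, -1), (0, -1), (-1, -1), (-1, -2)]
Fold 1: move[1]->R => RRLLD INVALID (collision), skipped
Fold 2: move[2]->U => RDULD INVALID (collision), skipped
Fold 3: move[1]->L => RLLLD INVALID (collision), skipped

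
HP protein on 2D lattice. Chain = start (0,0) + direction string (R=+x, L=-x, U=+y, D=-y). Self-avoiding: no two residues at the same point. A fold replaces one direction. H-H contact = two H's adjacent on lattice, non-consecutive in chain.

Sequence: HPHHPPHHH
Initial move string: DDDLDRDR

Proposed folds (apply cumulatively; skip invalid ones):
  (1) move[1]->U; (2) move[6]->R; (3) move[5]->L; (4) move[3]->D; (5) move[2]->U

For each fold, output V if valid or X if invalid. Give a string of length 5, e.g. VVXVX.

Initial: DDDLDRDR -> [(0, 0), (0, -1), (0, -2), (0, -3), (-1, -3), (-1, -4), (0, -4), (0, -5), (1, -5)]
Fold 1: move[1]->U => DUDLDRDR INVALID (collision), skipped
Fold 2: move[6]->R => DDDLDRRR VALID
Fold 3: move[5]->L => DDDLDLRR INVALID (collision), skipped
Fold 4: move[3]->D => DDDDDRRR VALID
Fold 5: move[2]->U => DDUDDRRR INVALID (collision), skipped

Answer: XVXVX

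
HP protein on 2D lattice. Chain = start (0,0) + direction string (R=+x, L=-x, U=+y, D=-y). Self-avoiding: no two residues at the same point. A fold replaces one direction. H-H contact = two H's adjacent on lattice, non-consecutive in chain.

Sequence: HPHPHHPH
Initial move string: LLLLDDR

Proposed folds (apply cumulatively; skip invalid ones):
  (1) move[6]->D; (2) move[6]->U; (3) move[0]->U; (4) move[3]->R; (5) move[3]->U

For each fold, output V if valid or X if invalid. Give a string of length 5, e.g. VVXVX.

Answer: VXVXX

Derivation:
Initial: LLLLDDR -> [(0, 0), (-1, 0), (-2, 0), (-3, 0), (-4, 0), (-4, -1), (-4, -2), (-3, -2)]
Fold 1: move[6]->D => LLLLDDD VALID
Fold 2: move[6]->U => LLLLDDU INVALID (collision), skipped
Fold 3: move[0]->U => ULLLDDD VALID
Fold 4: move[3]->R => ULLRDDD INVALID (collision), skipped
Fold 5: move[3]->U => ULLUDDD INVALID (collision), skipped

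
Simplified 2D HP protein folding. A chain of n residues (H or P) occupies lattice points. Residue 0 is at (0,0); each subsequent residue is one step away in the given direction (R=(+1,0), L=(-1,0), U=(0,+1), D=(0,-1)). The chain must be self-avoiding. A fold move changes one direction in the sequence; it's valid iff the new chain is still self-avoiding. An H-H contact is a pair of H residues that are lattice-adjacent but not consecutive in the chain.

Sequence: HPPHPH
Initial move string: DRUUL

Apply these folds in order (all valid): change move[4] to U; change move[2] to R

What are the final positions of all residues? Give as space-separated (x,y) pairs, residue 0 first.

Answer: (0,0) (0,-1) (1,-1) (2,-1) (2,0) (2,1)

Derivation:
Initial moves: DRUUL
Fold: move[4]->U => DRUUU (positions: [(0, 0), (0, -1), (1, -1), (1, 0), (1, 1), (1, 2)])
Fold: move[2]->R => DRRUU (positions: [(0, 0), (0, -1), (1, -1), (2, -1), (2, 0), (2, 1)])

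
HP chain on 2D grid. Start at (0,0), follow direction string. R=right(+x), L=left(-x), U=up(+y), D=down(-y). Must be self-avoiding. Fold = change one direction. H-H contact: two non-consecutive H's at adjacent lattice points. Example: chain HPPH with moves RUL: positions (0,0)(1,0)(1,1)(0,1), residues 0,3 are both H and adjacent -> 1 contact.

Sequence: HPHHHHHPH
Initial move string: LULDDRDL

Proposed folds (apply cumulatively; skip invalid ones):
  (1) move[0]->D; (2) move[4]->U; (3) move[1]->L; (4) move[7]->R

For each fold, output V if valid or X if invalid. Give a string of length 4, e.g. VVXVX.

Initial: LULDDRDL -> [(0, 0), (-1, 0), (-1, 1), (-2, 1), (-2, 0), (-2, -1), (-1, -1), (-1, -2), (-2, -2)]
Fold 1: move[0]->D => DULDDRDL INVALID (collision), skipped
Fold 2: move[4]->U => LULDURDL INVALID (collision), skipped
Fold 3: move[1]->L => LLLDDRDL VALID
Fold 4: move[7]->R => LLLDDRDR VALID

Answer: XXVV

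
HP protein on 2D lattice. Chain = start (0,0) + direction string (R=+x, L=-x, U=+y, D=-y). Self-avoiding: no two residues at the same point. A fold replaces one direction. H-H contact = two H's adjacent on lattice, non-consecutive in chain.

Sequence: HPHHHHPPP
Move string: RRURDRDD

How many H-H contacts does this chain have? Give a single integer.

Answer: 1

Derivation:
Positions: [(0, 0), (1, 0), (2, 0), (2, 1), (3, 1), (3, 0), (4, 0), (4, -1), (4, -2)]
H-H contact: residue 2 @(2,0) - residue 5 @(3, 0)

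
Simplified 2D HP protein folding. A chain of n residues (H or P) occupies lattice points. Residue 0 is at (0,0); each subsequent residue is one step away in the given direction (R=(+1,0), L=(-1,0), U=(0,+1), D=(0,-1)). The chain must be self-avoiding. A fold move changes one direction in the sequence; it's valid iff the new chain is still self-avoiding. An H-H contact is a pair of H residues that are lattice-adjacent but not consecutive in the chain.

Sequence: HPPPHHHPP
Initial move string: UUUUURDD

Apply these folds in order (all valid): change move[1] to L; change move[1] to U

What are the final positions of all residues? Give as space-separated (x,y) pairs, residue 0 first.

Answer: (0,0) (0,1) (0,2) (0,3) (0,4) (0,5) (1,5) (1,4) (1,3)

Derivation:
Initial moves: UUUUURDD
Fold: move[1]->L => ULUUURDD (positions: [(0, 0), (0, 1), (-1, 1), (-1, 2), (-1, 3), (-1, 4), (0, 4), (0, 3), (0, 2)])
Fold: move[1]->U => UUUUURDD (positions: [(0, 0), (0, 1), (0, 2), (0, 3), (0, 4), (0, 5), (1, 5), (1, 4), (1, 3)])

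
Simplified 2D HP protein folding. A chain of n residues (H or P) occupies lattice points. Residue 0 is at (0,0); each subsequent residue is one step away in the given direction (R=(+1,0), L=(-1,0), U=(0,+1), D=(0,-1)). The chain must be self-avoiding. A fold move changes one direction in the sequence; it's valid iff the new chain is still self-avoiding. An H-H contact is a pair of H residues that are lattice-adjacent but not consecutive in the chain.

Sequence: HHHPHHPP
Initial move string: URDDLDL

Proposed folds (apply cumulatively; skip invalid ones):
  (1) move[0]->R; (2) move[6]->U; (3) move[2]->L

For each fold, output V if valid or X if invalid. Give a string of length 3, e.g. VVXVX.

Answer: VXX

Derivation:
Initial: URDDLDL -> [(0, 0), (0, 1), (1, 1), (1, 0), (1, -1), (0, -1), (0, -2), (-1, -2)]
Fold 1: move[0]->R => RRDDLDL VALID
Fold 2: move[6]->U => RRDDLDU INVALID (collision), skipped
Fold 3: move[2]->L => RRLDLDL INVALID (collision), skipped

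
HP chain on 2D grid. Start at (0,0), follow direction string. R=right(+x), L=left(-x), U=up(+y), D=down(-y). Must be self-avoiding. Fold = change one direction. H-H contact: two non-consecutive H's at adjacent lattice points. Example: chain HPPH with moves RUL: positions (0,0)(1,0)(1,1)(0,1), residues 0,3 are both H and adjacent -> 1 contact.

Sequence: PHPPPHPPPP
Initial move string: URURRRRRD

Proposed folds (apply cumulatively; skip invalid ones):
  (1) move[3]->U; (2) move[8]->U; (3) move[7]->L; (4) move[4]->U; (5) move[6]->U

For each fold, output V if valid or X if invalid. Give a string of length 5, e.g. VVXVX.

Answer: VVXVV

Derivation:
Initial: URURRRRRD -> [(0, 0), (0, 1), (1, 1), (1, 2), (2, 2), (3, 2), (4, 2), (5, 2), (6, 2), (6, 1)]
Fold 1: move[3]->U => URUURRRRD VALID
Fold 2: move[8]->U => URUURRRRU VALID
Fold 3: move[7]->L => URUURRRLU INVALID (collision), skipped
Fold 4: move[4]->U => URUUURRRU VALID
Fold 5: move[6]->U => URUUURURU VALID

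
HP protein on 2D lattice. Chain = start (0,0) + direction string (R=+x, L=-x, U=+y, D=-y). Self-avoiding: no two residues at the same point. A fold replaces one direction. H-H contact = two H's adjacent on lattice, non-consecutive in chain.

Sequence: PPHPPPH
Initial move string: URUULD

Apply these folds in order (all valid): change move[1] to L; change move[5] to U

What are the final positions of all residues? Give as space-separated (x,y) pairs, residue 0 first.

Initial moves: URUULD
Fold: move[1]->L => ULUULD (positions: [(0, 0), (0, 1), (-1, 1), (-1, 2), (-1, 3), (-2, 3), (-2, 2)])
Fold: move[5]->U => ULUULU (positions: [(0, 0), (0, 1), (-1, 1), (-1, 2), (-1, 3), (-2, 3), (-2, 4)])

Answer: (0,0) (0,1) (-1,1) (-1,2) (-1,3) (-2,3) (-2,4)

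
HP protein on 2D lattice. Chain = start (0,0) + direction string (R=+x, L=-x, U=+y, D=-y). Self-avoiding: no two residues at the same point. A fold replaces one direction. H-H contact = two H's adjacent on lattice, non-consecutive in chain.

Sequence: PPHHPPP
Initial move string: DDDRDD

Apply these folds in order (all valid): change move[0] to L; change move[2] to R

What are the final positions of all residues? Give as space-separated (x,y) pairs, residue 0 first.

Initial moves: DDDRDD
Fold: move[0]->L => LDDRDD (positions: [(0, 0), (-1, 0), (-1, -1), (-1, -2), (0, -2), (0, -3), (0, -4)])
Fold: move[2]->R => LDRRDD (positions: [(0, 0), (-1, 0), (-1, -1), (0, -1), (1, -1), (1, -2), (1, -3)])

Answer: (0,0) (-1,0) (-1,-1) (0,-1) (1,-1) (1,-2) (1,-3)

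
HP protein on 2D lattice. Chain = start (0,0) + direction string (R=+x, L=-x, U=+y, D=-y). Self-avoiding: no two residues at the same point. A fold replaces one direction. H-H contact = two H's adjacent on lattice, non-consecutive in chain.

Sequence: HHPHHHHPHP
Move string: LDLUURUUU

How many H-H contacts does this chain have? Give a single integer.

Answer: 2

Derivation:
Positions: [(0, 0), (-1, 0), (-1, -1), (-2, -1), (-2, 0), (-2, 1), (-1, 1), (-1, 2), (-1, 3), (-1, 4)]
H-H contact: residue 1 @(-1,0) - residue 4 @(-2, 0)
H-H contact: residue 1 @(-1,0) - residue 6 @(-1, 1)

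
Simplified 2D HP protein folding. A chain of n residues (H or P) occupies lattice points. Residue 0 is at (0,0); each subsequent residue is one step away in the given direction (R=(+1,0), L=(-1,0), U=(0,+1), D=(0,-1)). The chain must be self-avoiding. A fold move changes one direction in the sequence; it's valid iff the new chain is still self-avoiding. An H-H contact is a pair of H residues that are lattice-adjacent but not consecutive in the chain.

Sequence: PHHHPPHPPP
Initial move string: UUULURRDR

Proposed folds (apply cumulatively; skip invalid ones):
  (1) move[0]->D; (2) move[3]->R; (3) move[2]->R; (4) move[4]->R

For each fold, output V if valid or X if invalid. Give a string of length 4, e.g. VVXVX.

Answer: XVVV

Derivation:
Initial: UUULURRDR -> [(0, 0), (0, 1), (0, 2), (0, 3), (-1, 3), (-1, 4), (0, 4), (1, 4), (1, 3), (2, 3)]
Fold 1: move[0]->D => DUULURRDR INVALID (collision), skipped
Fold 2: move[3]->R => UUURURRDR VALID
Fold 3: move[2]->R => UURRURRDR VALID
Fold 4: move[4]->R => UURRRRRDR VALID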